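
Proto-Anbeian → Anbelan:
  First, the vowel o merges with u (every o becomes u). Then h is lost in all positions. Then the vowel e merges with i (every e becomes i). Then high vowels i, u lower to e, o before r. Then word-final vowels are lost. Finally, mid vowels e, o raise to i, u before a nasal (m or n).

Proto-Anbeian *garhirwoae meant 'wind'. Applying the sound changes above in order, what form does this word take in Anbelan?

Anbelan: *garhirwoae > garhirwuae > garirwuae > garirwuai > garerwuai > garerwua  (by vowel merger, h-loss, vowel merger, pre-rhotic lowering, apocope)

garerwua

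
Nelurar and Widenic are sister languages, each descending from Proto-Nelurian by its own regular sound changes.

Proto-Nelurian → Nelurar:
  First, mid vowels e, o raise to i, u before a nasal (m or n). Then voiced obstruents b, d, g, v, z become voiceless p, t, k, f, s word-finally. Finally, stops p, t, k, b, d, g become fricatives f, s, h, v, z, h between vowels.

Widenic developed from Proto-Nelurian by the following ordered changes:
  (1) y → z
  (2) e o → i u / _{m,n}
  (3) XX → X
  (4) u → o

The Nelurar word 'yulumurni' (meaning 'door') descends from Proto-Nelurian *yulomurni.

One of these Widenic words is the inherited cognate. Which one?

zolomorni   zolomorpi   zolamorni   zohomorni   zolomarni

Widenic: start from *yulomurni.
  rule 1 (unconditioned shift): yulomurni → zulomurni
  rule 2 (pre-nasal raising): zulomurni → zulumurni
  rule 3: no change — zulumurni
  rule 4 (vowel merger): zulumurni → zolomorni
  ⇒ Widenic zolomorni

zolomorni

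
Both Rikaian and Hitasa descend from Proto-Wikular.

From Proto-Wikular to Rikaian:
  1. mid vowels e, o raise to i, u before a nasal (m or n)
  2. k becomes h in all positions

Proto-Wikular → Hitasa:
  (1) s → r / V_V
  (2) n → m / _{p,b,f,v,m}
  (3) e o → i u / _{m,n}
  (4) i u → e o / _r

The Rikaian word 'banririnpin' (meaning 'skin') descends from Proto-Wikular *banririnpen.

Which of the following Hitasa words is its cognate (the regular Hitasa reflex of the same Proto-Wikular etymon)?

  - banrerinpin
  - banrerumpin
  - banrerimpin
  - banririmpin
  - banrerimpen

Hitasa: *banririnpen
  banririnpen (rule 1 does not apply)
  banririnpen → banririmpen   [nasal place assimilation]
  banririmpen → banririmpin   [pre-nasal raising]
  banririmpin → banrerimpin   [pre-rhotic lowering]
  giving Hitasa banrerimpin.
Only 'banrerimpin' matches the regular Hitasa development of *banririnpen.

banrerimpin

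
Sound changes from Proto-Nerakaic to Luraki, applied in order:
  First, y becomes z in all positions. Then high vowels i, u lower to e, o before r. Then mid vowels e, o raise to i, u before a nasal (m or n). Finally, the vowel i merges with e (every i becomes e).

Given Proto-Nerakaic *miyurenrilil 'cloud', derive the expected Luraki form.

Luraki: start from *miyurenrilil.
  rule 1 (unconditioned shift): miyurenrilil → mizurenrilil
  rule 2 (pre-rhotic lowering): mizurenrilil → mizorenrilil
  rule 3 (pre-nasal raising): mizorenrilil → mizorinrilil
  rule 4 (vowel merger): mizorinrilil → mezorenrelel
  ⇒ Luraki mezorenrelel

mezorenrelel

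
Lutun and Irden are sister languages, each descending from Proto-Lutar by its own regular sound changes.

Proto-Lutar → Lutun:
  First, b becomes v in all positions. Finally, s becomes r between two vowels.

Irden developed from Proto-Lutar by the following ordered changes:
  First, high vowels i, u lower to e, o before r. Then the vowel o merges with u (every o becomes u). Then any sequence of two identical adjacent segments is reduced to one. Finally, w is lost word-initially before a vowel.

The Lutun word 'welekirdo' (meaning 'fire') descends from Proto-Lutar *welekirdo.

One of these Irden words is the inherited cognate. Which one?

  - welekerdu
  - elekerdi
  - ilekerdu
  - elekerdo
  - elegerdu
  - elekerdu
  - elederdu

elekerdu

Irden: *welekirdo
  welekirdo → welekerdo   [pre-rhotic lowering]
  welekerdo → welekerdu   [vowel merger]
  welekerdu (rule 3 does not apply)
  welekerdu → elekerdu   [glide loss]
  giving Irden elekerdu.
Only 'elekerdu' matches the regular Irden development of *welekirdo.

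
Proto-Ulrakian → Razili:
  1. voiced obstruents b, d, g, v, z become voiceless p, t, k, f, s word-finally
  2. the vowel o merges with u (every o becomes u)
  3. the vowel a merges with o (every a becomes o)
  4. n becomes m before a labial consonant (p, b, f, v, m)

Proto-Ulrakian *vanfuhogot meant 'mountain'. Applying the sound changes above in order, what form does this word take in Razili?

Razili: start from *vanfuhogot.
  rule 1: no change — vanfuhogot
  rule 2 (vowel merger): vanfuhogot → vanfuhugut
  rule 3 (vowel merger): vanfuhugut → vonfuhugut
  rule 4 (nasal place assimilation): vonfuhugut → vomfuhugut
  ⇒ Razili vomfuhugut

vomfuhugut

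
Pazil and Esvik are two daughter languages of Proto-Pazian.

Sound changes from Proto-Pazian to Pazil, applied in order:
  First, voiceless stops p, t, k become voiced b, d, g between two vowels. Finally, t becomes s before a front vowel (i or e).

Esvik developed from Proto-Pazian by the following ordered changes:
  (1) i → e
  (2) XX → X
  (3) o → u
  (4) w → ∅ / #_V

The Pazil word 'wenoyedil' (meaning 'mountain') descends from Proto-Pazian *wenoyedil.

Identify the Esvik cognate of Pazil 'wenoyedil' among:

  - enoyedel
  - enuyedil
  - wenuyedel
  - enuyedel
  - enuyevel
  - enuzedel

enuyedel

Esvik: *wenoyedil
  wenoyedil → wenoyedel   [vowel merger]
  wenoyedel (rule 2 does not apply)
  wenoyedel → wenuyedel   [vowel merger]
  wenuyedel → enuyedel   [glide loss]
  giving Esvik enuyedel.
Among the options, 'enuyedel' alone shows every Esvik change applied in order.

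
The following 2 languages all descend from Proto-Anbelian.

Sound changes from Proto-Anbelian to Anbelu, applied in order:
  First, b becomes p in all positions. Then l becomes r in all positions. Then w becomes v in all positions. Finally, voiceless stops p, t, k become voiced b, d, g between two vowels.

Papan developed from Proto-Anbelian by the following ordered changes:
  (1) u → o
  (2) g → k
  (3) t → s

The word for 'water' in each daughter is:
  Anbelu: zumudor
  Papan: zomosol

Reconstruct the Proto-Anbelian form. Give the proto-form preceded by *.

*zumutol

Position 2: Anbelu has u, Papan has o. Anbelu preserves u here (none of its changes turn any other segment into u), so the proto-segment is *u.
Position 5: Anbelu has d, Papan has s. Taking the neighbouring segments as reconstructed: Anbelu d could go back to *t or *d; Papan s could go back to *t or *s — the one source consistent with every daughter is *t.
Position 7: Anbelu has r, Papan has l. Papan preserves l here (none of its changes turn any other segment into l), so the proto-segment is *l.
Continuing position by position gives *zumutol; check it forward:
Anbelu: *zumutol > zumutor > zumudor  (by unconditioned shift, intervocalic voicing)
Papan: *zumutol
  zumutol → zomotol   [vowel merger]
  zomotol (rule 2 does not apply)
  zomotol → zomosol   [unconditioned shift]
  giving Papan zomosol.
*zumutol is the unique common source.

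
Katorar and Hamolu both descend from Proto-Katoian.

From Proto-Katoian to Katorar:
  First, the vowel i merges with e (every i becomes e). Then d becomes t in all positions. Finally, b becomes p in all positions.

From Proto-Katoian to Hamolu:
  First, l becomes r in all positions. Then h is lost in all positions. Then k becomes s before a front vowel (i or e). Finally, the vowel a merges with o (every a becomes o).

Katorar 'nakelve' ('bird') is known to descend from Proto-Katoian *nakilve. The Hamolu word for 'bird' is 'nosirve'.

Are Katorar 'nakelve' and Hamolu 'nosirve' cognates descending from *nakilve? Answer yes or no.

yes

Derive the expected Hamolu reflex of *nakilve:
Hamolu: start from *nakilve.
  rule 1 (unconditioned shift): nakilve → nakirve
  rule 2: no change — nakirve
  rule 3 (palatalisation): nakirve → nasirve
  rule 4 (vowel merger): nasirve → nosirve
  ⇒ Hamolu nosirve
Hamolu 'nosirve' matches the regular reflex exactly, so the pair is cognate.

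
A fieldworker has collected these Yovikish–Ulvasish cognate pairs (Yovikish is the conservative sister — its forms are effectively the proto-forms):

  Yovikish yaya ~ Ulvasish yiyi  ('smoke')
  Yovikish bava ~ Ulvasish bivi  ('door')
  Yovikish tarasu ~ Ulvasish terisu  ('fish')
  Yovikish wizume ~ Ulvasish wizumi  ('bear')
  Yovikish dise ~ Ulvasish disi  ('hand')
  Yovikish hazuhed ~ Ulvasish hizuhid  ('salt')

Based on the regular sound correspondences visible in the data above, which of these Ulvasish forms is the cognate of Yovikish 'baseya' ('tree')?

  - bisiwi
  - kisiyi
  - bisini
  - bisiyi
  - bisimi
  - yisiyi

bisiyi

yaya ~ yiyi, tarasu ~ terisu — Yovikish a corresponds to Ulvasish i after a consonant, before a consonant other than r, m, n, p, b, f, v.
hazuhed ~ hizuhid — Yovikish e corresponds to Ulvasish i after a consonant, before a consonant other than r, m, n, p, b, f, v.
yaya ~ yiyi, bava ~ bivi — Yovikish a corresponds to Ulvasish i word-finally.
Applying these to Yovikish 'baseya':
  baseya → biseya   (a→i after a consonant, before a consonant other than r, m, n, p, b, f, v)
  biseya → bisiya   (e→i after a consonant, before a consonant other than r, m, n, p, b, f, v)
  bisiya → bisiyi   (a→i word-finally)
So the Ulvasish cognate is 'bisiyi'.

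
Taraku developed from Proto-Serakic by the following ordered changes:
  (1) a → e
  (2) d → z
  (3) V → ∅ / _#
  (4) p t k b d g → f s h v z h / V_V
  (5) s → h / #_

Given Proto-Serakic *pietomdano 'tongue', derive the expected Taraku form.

piesomzen

Taraku: *pietomdano
  pietomdano → pietomdeno   [vowel merger]
  pietomdeno → pietomzeno   [unconditioned shift]
  pietomzeno → pietomzen   [apocope]
  pietomzen → piesomzen   [intervocalic lenition]
  piesomzen (rule 5 does not apply)
  giving Taraku piesomzen.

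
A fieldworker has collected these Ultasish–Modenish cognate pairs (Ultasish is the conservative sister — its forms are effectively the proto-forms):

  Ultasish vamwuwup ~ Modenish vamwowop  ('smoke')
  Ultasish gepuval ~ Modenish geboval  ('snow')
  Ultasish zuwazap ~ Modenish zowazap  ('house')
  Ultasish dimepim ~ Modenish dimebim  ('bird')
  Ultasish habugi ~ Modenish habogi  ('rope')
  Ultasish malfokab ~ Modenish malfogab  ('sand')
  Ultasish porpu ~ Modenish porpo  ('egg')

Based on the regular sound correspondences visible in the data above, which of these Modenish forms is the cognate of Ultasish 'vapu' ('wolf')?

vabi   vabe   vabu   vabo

gepuval ~ geboval — Ultasish p corresponds to Modenish b between vowels (before a back vowel).
porpu ~ porpo — Ultasish u corresponds to Modenish o word-finally.
Applying these to Ultasish 'vapu':
  vapu → vabu   (p→b between vowels (before a back vowel))
  vabu → vabo   (u→o word-finally)
So the Modenish cognate is 'vabo'.

vabo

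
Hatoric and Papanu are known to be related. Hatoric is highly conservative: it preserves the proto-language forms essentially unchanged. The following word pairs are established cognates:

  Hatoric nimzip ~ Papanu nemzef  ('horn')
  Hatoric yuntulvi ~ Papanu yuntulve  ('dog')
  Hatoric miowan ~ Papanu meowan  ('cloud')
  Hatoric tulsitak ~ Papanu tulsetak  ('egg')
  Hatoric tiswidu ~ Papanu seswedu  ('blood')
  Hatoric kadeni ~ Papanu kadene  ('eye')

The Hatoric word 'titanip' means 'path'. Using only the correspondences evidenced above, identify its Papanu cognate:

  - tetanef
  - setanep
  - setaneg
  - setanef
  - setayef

tiswidu ~ seswedu — Hatoric t corresponds to Papanu s word-initially before a front vowel.
tulsitak ~ tulsetak, tiswidu ~ seswedu — Hatoric i corresponds to Papanu e after a consonant, before a consonant other than r, m, n, p, b, f, v.
nimzip ~ nemzef — Hatoric i corresponds to Papanu e after a consonant, before a labial obstruent.
nimzip ~ nemzef — Hatoric p corresponds to Papanu f word-finally.
Applying these to Hatoric 'titanip':
  titanip → sitanip   (t→s word-initially before a front vowel)
  sitanip → setanip   (i→e after a consonant, before a consonant other than r, m, n, p, b, f, v)
  setanip → setanep   (i→e after a consonant, before a labial obstruent)
  setanep → setanef   (p→f word-finally)
So the Papanu cognate is 'setanef'.

setanef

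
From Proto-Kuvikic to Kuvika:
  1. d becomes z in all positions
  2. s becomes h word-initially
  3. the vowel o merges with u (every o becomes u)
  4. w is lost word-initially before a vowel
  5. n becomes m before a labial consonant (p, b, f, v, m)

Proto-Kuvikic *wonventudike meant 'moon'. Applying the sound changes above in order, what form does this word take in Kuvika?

umventuzike

Kuvika: *wonventudike
  wonventudike → wonventuzike   [unconditioned shift]
  wonventuzike (rule 2 does not apply)
  wonventuzike → wunventuzike   [vowel merger]
  wunventuzike → unventuzike   [glide loss]
  unventuzike → umventuzike   [nasal place assimilation]
  giving Kuvika umventuzike.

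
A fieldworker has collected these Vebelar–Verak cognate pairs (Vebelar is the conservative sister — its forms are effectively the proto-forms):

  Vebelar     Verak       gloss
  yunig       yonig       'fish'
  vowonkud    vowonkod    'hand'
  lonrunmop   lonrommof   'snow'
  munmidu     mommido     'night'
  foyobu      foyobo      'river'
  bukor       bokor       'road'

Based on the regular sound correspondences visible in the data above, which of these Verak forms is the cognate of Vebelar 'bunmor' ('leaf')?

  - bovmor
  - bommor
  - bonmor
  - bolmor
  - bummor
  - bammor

yunig ~ yonig, lonrunmop ~ lonrommof — Vebelar u corresponds to Verak o after a consonant, before a nasal.
lonrunmop ~ lonrommof, munmidu ~ mommido — Vebelar n corresponds to Verak m after a vowel, before a nasal.
Applying these to Vebelar 'bunmor':
  bunmor → bonmor   (u→o after a consonant, before a nasal)
  bonmor → bommor   (n→m after a vowel, before a nasal)
So the Verak cognate is 'bommor'.

bommor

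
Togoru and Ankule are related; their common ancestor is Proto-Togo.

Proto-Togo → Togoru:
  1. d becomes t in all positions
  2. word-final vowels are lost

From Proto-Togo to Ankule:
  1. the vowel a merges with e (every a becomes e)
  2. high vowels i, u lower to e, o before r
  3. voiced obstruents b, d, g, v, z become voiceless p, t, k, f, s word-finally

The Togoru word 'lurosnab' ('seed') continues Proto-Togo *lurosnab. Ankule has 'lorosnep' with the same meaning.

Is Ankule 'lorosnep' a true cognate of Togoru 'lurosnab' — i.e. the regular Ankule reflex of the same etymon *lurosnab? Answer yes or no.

Derive the expected Ankule reflex of *lurosnab:
Ankule: *lurosnab > lurosneb > lorosneb > lorosnep  (by vowel merger, pre-rhotic lowering, final devoicing)
Ankule 'lorosnep' matches the regular reflex exactly, so the pair is cognate.

yes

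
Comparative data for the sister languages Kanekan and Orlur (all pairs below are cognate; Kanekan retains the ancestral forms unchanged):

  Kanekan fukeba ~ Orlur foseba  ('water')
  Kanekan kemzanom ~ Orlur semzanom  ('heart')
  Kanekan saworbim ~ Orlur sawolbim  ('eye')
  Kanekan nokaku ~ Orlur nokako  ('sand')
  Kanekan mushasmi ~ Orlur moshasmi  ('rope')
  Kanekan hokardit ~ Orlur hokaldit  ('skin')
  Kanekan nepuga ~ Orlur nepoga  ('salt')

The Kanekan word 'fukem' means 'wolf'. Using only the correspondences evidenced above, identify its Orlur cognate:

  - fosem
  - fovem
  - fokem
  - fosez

fukeba ~ foseba, mushasmi ~ moshasmi — Kanekan u corresponds to Orlur o after a consonant, before a consonant other than r, m, n, p, b, f, v.
fukeba ~ foseba — Kanekan k corresponds to Orlur s between vowels (before a front vowel).
Applying these to Kanekan 'fukem':
  fukem → fokem   (u→o after a consonant, before a consonant other than r, m, n, p, b, f, v)
  fokem → fosem   (k→s between vowels (before a front vowel))
So the Orlur cognate is 'fosem'.

fosem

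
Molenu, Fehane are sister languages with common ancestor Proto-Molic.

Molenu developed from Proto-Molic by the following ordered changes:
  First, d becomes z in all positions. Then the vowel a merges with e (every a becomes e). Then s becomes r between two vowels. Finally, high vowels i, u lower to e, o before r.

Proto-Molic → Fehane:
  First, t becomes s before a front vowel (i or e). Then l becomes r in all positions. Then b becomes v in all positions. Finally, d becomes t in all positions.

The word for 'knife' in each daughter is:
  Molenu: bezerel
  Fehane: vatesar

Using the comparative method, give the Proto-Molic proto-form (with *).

*badesal

Position 7: Molenu has l, Fehane has r. Molenu preserves l here (none of its changes turn any other segment into l), so the proto-segment is *l.
Position 5: Molenu has r, Fehane has s. Taking the neighbouring segments as reconstructed: Molenu r could go back to *s or *r; Fehane s can only go back to *s — the one source consistent with every daughter is *s.
This points to *badesal. Verify forward in each daughter:
Molenu: *badesal > bazesal > bezesel > bezerel  (by unconditioned shift, vowel merger, rhotacism)
Fehane: start from *badesal.
  rule 1: no change — badesal
  rule 2 (unconditioned shift): badesal → badesar
  rule 3 (unconditioned shift): badesar → vadesar
  rule 4 (unconditioned shift): vadesar → vatesar
  ⇒ Fehane vatesar
Only *badesal yields all of Molenu bezerel, Fehane vatesar.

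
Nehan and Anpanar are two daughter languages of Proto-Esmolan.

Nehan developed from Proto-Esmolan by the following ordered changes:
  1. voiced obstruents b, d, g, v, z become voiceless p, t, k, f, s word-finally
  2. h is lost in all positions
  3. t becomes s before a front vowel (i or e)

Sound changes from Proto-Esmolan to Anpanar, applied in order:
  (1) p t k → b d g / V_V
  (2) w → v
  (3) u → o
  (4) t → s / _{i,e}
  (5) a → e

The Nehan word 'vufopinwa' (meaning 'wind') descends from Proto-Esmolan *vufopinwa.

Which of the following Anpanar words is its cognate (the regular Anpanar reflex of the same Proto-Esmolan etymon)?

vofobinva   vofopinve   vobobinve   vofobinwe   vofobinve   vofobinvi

Anpanar: *vufopinwa > vufobinwa > vufobinva > vofobinva > vofobinve  (by intervocalic voicing, unconditioned shift, vowel merger, vowel merger)
The other candidates each miss or misapply at least one Anpanar change.

vofobinve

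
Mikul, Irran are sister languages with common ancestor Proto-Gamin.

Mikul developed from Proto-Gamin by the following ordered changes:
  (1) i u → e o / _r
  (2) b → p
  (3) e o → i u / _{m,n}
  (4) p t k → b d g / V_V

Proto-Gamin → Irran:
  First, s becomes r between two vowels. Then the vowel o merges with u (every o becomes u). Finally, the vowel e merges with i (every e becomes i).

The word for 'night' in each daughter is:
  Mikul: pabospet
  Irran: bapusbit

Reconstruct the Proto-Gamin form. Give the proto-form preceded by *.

*baposbet

Position 4: Mikul has o, Irran has u. Taking the neighbouring segments as reconstructed: Mikul o can only go back to *o; Irran u could go back to *o or *u — the one source consistent with every daughter is *o.
Position 3: Mikul has b, Irran has p. Irran preserves p here (none of its changes turn any other segment into p), so the proto-segment is *p.
Continuing position by position gives *baposbet; check it forward:
Mikul: *baposbet
  baposbet (rule 1 does not apply)
  baposbet → papospet   [unconditioned shift]
  papospet (rule 3 does not apply)
  papospet → pabospet   [intervocalic voicing]
  giving Mikul pabospet.
Irran: *baposbet
  baposbet (rule 1 does not apply)
  baposbet → bapusbet   [vowel merger]
  bapusbet → bapusbit   [vowel merger]
  giving Irran bapusbit.
Only *baposbet yields all of Mikul pabospet, Irran bapusbit.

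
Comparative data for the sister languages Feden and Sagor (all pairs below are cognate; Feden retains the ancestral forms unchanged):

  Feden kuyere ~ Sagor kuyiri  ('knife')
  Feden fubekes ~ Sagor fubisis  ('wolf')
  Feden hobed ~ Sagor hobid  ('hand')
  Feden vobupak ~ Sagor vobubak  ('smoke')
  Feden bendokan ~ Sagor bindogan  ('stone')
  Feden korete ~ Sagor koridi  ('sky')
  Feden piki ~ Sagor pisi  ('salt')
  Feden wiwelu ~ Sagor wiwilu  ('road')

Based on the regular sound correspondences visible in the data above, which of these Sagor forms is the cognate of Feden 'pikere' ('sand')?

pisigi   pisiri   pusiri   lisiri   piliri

pisiri

fubekes ~ fubisis — Feden k corresponds to Sagor s between vowels (before a front vowel).
kuyere ~ kuyiri — Feden e corresponds to Sagor i after a consonant, before r.
kuyere ~ kuyiri, korete ~ koridi — Feden e corresponds to Sagor i word-finally.
Applying these to Feden 'pikere':
  pikere → pisere   (k→s between vowels (before a front vowel))
  pisere → pisire   (e→i after a consonant, before r)
  pisire → pisiri   (e→i word-finally)
So the Sagor cognate is 'pisiri'.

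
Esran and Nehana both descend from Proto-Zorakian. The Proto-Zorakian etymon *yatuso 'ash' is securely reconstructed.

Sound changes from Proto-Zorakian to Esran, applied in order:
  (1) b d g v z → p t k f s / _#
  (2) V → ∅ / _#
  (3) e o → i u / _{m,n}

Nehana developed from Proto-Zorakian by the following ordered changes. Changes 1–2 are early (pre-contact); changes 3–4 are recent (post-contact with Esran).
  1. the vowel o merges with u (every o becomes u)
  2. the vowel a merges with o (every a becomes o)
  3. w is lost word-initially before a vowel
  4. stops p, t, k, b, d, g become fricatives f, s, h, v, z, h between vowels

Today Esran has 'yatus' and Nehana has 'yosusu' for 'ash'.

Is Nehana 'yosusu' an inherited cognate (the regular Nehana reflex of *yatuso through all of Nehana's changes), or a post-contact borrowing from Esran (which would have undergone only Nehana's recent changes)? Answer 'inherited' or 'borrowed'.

If inherited, *yatuso would pass through all of Nehana's changes:
Nehana: *yatuso > yatusu > yotusu > yosusu  (by vowel merger, vowel merger, intervocalic lenition)
If borrowed from Esran 'yatus' after the early changes, it would undergo only the recent ones:
  rule 3 (glide loss): no change (yatus)
  rule 4 (intervocalic lenition): yatus → yasus
  ⇒ as a loan: yasus
Nehana 'yosusu' matches the inherited outcome exactly, so it is an inherited cognate, not a loan.

inherited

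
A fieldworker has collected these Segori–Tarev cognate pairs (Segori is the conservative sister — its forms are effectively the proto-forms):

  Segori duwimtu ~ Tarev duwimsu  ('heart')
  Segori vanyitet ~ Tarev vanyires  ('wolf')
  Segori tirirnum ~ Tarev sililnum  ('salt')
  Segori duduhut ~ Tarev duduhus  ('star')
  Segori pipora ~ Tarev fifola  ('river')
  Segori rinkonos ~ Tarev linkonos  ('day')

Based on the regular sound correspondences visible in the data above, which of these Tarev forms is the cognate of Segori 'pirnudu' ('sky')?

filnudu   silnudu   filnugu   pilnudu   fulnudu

filnudu

pipora ~ fifola — Segori p corresponds to Tarev f word-initially before a front vowel.
tirirnum ~ sililnum — Segori r corresponds to Tarev l after a vowel, before a nasal.
Applying these to Segori 'pirnudu':
  pirnudu → firnudu   (p→f word-initially before a front vowel)
  firnudu → filnudu   (r→l after a vowel, before a nasal)
So the Tarev cognate is 'filnudu'.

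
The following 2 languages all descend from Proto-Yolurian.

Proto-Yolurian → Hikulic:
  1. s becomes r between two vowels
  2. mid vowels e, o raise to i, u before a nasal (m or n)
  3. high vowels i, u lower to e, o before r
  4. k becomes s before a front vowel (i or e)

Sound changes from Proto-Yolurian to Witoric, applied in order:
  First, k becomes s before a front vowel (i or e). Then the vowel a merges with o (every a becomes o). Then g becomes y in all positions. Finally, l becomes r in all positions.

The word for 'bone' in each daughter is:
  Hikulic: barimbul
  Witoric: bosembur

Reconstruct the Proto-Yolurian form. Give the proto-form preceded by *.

*basembul

Position 4: Hikulic has i, Witoric has e. Witoric preserves e here (none of its changes turn any other segment into e), so the proto-segment is *e.
Position 2: Hikulic has a, Witoric has o. Hikulic preserves a here (none of its changes turn any other segment into a), so the proto-segment is *a.
Verify the candidate proto-form against each daughter:
Hikulic: *basembul
  basembul → barembul   [rhotacism]
  barembul → barimbul   [pre-nasal raising]
  barimbul (rule 3 does not apply)
  barimbul (rule 4 does not apply)
  giving Hikulic barimbul.
Witoric: *basembul
  basembul (rule 1 does not apply)
  basembul → bosembul   [vowel merger]
  bosembul (rule 3 does not apply)
  bosembul → bosembur   [unconditioned shift]
  giving Witoric bosembur.
Only *basembul yields all of Hikulic barimbul, Witoric bosembur.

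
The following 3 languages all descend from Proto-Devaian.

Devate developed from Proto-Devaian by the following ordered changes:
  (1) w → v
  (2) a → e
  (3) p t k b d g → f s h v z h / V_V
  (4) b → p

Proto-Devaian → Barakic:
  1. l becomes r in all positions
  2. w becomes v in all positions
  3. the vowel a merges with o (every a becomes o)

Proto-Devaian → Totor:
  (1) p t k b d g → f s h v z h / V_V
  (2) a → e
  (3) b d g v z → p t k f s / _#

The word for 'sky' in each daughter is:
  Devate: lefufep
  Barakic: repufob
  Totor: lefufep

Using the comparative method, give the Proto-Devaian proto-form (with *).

Position 3: Devate has f, Barakic has p, Totor has f. Barakic preserves p here (none of its changes turn any other segment into p), so the proto-segment is *p.
Position 6: Devate has e, Barakic has o, Totor has e. Taking the neighbouring segments as reconstructed: Devate e could go back to *a or *e; Barakic o could go back to *a or *o; Totor e could go back to *a or *e — the one source consistent with every daughter is *a.
Position 1: Devate has l, Barakic has r, Totor has l. Devate preserves l here (none of its changes turn any other segment into l), so the proto-segment is *l.
This points to *lepufab. Verify forward in each daughter:
Devate: *lepufab
  lepufab (rule 1 does not apply)
  lepufab → lepufeb   [vowel merger]
  lepufeb → lefufeb   [intervocalic lenition]
  lefufeb → lefufep   [unconditioned shift]
  giving Devate lefufep.
Barakic: *lepufab
  lepufab → repufab   [unconditioned shift]
  repufab (rule 2 does not apply)
  repufab → repufob   [vowel merger]
  giving Barakic repufob.
Totor: start from *lepufab.
  rule 1 (intervocalic lenition): lepufab → lefufab
  rule 2 (vowel merger): lefufab → lefufeb
  rule 3 (final devoicing): lefufeb → lefufep
  ⇒ Totor lefufep
No other proto-form is consistent with every reflex, so the reconstruction is *lepufab.

*lepufab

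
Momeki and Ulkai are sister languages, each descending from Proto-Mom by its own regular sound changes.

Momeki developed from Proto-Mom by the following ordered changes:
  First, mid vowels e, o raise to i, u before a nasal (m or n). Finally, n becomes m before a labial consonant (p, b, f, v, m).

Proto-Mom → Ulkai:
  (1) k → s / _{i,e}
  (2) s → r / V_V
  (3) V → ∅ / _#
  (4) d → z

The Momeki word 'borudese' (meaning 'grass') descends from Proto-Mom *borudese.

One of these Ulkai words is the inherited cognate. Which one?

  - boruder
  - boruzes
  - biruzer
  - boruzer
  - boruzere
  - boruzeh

Ulkai: *borudese > borudere > boruder > boruzer  (by rhotacism, apocope, unconditioned shift)
Only 'boruzer' matches the regular Ulkai development of *borudese.

boruzer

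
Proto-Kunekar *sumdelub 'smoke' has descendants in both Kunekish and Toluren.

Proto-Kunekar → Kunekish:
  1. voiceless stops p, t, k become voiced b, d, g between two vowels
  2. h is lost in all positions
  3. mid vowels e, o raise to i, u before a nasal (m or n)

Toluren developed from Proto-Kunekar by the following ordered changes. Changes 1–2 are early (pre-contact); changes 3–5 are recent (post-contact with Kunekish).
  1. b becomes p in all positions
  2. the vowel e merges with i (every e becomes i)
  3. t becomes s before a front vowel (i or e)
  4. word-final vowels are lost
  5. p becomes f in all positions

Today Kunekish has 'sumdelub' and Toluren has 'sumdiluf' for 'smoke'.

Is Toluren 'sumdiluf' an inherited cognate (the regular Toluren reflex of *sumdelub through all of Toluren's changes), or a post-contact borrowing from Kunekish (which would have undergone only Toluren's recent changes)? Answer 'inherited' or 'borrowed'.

inherited

If inherited, *sumdelub would pass through all of Toluren's changes:
Toluren: *sumdelub > sumdelup > sumdilup > sumdiluf  (by unconditioned shift, vowel merger, unconditioned shift)
If borrowed from Kunekish 'sumdelub' after the early changes, it would undergo only the recent ones:
  rule 3 (palatalisation): no change (sumdelub)
  rule 4 (apocope): no change (sumdelub)
  rule 5 (unconditioned shift): no change (sumdelub)
  ⇒ as a loan: sumdelub
Toluren 'sumdiluf' matches the inherited outcome exactly, so it is an inherited cognate, not a loan.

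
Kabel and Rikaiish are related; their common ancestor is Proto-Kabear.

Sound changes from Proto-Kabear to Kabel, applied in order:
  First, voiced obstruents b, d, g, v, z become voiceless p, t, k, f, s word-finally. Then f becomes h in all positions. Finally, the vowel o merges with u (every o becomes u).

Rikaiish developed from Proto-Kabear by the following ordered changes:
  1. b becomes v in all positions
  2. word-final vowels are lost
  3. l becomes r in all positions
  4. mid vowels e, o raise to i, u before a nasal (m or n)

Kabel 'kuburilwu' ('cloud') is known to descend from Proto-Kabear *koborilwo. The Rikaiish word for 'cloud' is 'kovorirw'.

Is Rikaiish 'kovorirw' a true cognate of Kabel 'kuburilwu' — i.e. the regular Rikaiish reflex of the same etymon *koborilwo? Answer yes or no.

yes

Derive the expected Rikaiish reflex of *koborilwo:
Rikaiish: start from *koborilwo.
  rule 1 (unconditioned shift): koborilwo → kovorilwo
  rule 2 (apocope): kovorilwo → kovorilw
  rule 3 (unconditioned shift): kovorilw → kovorirw
  rule 4: no change — kovorirw
  ⇒ Rikaiish kovorirw
Rikaiish 'kovorirw' matches the regular reflex exactly, so the pair is cognate.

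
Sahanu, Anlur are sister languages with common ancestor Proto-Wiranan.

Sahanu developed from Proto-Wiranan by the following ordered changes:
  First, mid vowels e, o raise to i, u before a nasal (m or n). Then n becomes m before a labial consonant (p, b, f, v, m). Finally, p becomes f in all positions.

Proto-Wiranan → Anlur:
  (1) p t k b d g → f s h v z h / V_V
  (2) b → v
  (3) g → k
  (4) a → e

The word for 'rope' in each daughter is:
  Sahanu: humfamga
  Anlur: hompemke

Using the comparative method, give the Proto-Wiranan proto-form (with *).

*hompamga

Position 2: Sahanu has u, Anlur has o. Anlur preserves o here (none of its changes turn any other segment into o), so the proto-segment is *o.
Position 7: Sahanu has g, Anlur has k. Sahanu preserves g here (none of its changes turn any other segment into g), so the proto-segment is *g.
Position 4: Sahanu has f, Anlur has p. Anlur preserves p here (none of its changes turn any other segment into p), so the proto-segment is *p.
Verify the candidate proto-form against each daughter:
Sahanu: *hompamga > humpamga > humfamga  (by pre-nasal raising, unconditioned shift)
Anlur: *hompamga
  hompamga (rule 1 does not apply)
  hompamga (rule 2 does not apply)
  hompamga → hompamka   [unconditioned shift]
  hompamka → hompemke   [vowel merger]
  giving Anlur hompemke.
Only *hompamga yields all of Sahanu humfamga, Anlur hompemke.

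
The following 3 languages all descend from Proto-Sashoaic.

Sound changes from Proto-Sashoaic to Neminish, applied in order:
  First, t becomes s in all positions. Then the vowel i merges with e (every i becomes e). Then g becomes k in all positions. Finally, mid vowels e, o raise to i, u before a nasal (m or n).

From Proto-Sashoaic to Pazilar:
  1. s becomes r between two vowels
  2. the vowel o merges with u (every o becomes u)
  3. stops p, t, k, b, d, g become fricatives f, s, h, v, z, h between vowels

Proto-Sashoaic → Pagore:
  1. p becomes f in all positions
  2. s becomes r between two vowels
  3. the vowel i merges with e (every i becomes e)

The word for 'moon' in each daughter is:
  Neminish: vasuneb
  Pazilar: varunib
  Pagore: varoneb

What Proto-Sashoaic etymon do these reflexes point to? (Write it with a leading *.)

*vasonib

Position 3: Neminish has s, Pazilar has r, Pagore has r. Taking the neighbouring segments as reconstructed: Neminish s could go back to *t or *s; Pazilar r could go back to *s or *r; Pagore r could go back to *s or *r — the one source consistent with every daughter is *s.
Position 4: Neminish has u, Pazilar has u, Pagore has o. Pagore preserves o here (none of its changes turn any other segment into o), so the proto-segment is *o.
This points to *vasonib. Verify forward in each daughter:
Neminish: *vasonib
  vasonib (rule 1 does not apply)
  vasonib → vasoneb   [vowel merger]
  vasoneb (rule 3 does not apply)
  vasoneb → vasuneb   [pre-nasal raising]
  giving Neminish vasuneb.
Pazilar: start from *vasonib.
  rule 1 (rhotacism): vasonib → varonib
  rule 2 (vowel merger): varonib → varunib
  rule 3: no change — varunib
  ⇒ Pazilar varunib
Pagore: *vasonib
  vasonib (rule 1 does not apply)
  vasonib → varonib   [rhotacism]
  varonib → varoneb   [vowel merger]
  giving Pagore varoneb.
Only *vasonib yields all of Neminish vasuneb, Pazilar varunib, Pagore varoneb.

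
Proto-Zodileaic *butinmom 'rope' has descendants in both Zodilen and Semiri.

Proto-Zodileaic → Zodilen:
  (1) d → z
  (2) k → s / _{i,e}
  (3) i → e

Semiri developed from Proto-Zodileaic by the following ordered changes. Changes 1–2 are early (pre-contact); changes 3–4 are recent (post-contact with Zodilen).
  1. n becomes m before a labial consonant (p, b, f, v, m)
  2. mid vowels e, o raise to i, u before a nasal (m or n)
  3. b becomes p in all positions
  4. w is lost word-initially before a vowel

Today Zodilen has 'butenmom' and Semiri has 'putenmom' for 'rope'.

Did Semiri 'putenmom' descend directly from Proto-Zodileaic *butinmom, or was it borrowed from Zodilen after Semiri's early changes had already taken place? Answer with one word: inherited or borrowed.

If inherited, *butinmom would pass through all of Semiri's changes:
Semiri: *butinmom
  butinmom → butimmom   [nasal place assimilation]
  butimmom → butimmum   [pre-nasal raising]
  butimmum → putimmum   [unconditioned shift]
  putimmum (rule 4 does not apply)
  giving Semiri putimmum.
If borrowed from Zodilen 'butenmom' after the early changes, it would undergo only the recent ones:
  rule 3 (unconditioned shift): butenmom → putenmom
  rule 4 (glide loss): no change (putenmom)
  ⇒ as a loan: putenmom
Semiri 'putenmom' matches the loan outcome 'putenmom', not the inherited 'putimmum' — it skipped the early Semiri changes, so it was borrowed from Zodilen.

borrowed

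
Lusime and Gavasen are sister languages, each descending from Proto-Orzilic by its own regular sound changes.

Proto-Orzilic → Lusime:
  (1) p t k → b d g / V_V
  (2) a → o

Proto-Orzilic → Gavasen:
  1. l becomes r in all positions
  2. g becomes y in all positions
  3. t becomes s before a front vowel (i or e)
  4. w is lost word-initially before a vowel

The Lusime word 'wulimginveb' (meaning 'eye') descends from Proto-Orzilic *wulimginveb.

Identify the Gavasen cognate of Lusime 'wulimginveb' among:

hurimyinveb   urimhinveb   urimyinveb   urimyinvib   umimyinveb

Gavasen: start from *wulimginveb.
  rule 1 (unconditioned shift): wulimginveb → wurimginveb
  rule 2 (unconditioned shift): wurimginveb → wurimyinveb
  rule 3: no change — wurimyinveb
  rule 4 (glide loss): wurimyinveb → urimyinveb
  ⇒ Gavasen urimyinveb
Only 'urimyinveb' matches the regular Gavasen development of *wulimginveb.

urimyinveb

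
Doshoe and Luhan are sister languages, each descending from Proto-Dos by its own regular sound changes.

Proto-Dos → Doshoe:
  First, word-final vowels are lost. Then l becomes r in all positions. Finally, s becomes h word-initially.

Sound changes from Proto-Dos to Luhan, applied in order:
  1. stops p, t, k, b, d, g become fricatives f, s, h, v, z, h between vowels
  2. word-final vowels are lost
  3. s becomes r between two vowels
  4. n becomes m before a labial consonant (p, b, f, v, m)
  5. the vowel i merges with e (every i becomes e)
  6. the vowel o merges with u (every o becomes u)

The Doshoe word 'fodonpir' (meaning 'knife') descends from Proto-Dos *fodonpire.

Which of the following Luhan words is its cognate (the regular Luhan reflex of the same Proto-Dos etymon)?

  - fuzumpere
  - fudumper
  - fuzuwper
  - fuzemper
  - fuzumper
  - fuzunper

Luhan: *fodonpire
  fodonpire → fozonpire   [intervocalic lenition]
  fozonpire → fozonpir   [apocope]
  fozonpir (rule 3 does not apply)
  fozonpir → fozompir   [nasal place assimilation]
  fozompir → fozomper   [vowel merger]
  fozomper → fuzumper   [vowel merger]
  giving Luhan fuzumper.
Among the options, 'fuzumper' alone shows every Luhan change applied in order.

fuzumper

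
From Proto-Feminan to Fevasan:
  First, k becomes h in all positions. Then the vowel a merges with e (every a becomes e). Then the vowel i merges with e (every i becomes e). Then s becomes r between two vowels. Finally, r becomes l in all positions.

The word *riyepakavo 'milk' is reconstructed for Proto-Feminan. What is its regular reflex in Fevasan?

leyepehevo

Fevasan: start from *riyepakavo.
  rule 1 (unconditioned shift): riyepakavo → riyepahavo
  rule 2 (vowel merger): riyepahavo → riyepehevo
  rule 3 (vowel merger): riyepehevo → reyepehevo
  rule 4: no change — reyepehevo
  rule 5 (unconditioned shift): reyepehevo → leyepehevo
  ⇒ Fevasan leyepehevo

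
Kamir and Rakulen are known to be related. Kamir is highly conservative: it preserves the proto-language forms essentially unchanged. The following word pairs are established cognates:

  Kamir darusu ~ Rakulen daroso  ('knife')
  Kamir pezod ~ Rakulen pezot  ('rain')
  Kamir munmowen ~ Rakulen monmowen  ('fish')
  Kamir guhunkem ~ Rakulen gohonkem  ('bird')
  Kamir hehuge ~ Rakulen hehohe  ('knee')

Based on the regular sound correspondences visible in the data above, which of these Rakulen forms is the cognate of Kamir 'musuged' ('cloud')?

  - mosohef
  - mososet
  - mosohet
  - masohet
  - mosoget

darusu ~ daroso, guhunkem ~ gohonkem — Kamir u corresponds to Rakulen o after a consonant, before a consonant other than r, m, n, p, b, f, v.
hehuge ~ hehohe — Kamir g corresponds to Rakulen h between vowels (before a front vowel).
pezod ~ pezot — Kamir d corresponds to Rakulen t word-finally.
Applying these to Kamir 'musuged':
  musuged → mosuged   (u→o after a consonant, before a consonant other than r, m, n, p, b, f, v)
  mosuged → mosoged   (u→o after a consonant, before a consonant other than r, m, n, p, b, f, v)
  mosoged → mosohed   (g→h between vowels (before a front vowel))
  mosohed → mosohet   (d→t word-finally)
So the Rakulen cognate is 'mosohet'.

mosohet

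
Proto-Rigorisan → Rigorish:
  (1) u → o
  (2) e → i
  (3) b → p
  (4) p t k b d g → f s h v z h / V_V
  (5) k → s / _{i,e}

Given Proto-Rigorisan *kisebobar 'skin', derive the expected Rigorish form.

sisifofar

Rigorish: *kisebobar
  kisebobar (rule 1 does not apply)
  kisebobar → kisibobar   [vowel merger]
  kisibobar → kisipopar   [unconditioned shift]
  kisipopar → kisifofar   [intervocalic lenition]
  kisifofar → sisifofar   [palatalisation]
  giving Rigorish sisifofar.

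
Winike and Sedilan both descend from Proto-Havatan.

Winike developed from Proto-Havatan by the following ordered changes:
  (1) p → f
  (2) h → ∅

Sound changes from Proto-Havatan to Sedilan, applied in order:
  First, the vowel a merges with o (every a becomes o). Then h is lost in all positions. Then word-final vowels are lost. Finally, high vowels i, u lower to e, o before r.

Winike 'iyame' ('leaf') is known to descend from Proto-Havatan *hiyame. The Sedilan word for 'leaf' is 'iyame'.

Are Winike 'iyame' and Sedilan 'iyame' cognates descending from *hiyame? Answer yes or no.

no

Derive the expected Sedilan reflex of *hiyame:
Sedilan: *hiyame > hiyome > iyome > iyom  (by vowel merger, h-loss, apocope)
The regular Sedilan reflex would be 'iyom', but the attested form is 'iyame'. The correspondence is irregular, so they are not cognates (the Sedilan form has a different source).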